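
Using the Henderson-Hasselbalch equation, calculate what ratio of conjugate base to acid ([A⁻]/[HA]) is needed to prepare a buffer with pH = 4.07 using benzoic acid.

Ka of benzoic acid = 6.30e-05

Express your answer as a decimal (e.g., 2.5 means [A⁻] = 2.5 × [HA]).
[A⁻]/[HA] = 0.740

pKa = −log(6.30e-05) = 4.2007. pH = pKa + log([A⁻]/[HA]). 4.07 = 4.2007 + log(ratio). log(ratio) = 4.07 − 4.2007 = -0.1307. ratio = 10^(-0.1307) = 0.740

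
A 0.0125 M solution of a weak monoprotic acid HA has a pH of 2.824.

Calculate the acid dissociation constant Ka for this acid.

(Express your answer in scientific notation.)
K_a = 2.04e-04

[H⁺] = 10^(−pH) = 10^(−2.824) = 1.500e-03 M. For HA ⇌ H⁺ + A⁻, Ka = x²/(C − x) = (1.500e-03)²/(0.0125 − 1.500e-03) = 2.04e-04.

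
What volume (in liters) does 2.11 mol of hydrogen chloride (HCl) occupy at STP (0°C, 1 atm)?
At STP, 1 mol of gas occupies 22.4 L
Volume = 2.11 mol × 22.4 L/mol = 47.26 L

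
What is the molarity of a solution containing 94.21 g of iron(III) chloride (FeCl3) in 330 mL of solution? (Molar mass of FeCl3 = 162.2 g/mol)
Moles of FeCl3 = 94.21 g ÷ 162.2 g/mol = 0.580826 mol
Volume = 330 mL = 0.33 L
Molarity = 0.580826 mol ÷ 0.33 L = 1.76 M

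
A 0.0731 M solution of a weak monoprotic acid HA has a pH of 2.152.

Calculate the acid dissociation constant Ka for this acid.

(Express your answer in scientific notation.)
K_a = 7.52e-04

[H⁺] = 10^(−pH) = 10^(−2.152) = 7.047e-03 M. For HA ⇌ H⁺ + A⁻, Ka = x²/(C − x) = (7.047e-03)²/(0.0731 − 7.047e-03) = 7.52e-04.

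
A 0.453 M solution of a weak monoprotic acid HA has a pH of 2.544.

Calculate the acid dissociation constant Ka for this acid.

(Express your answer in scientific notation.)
K_a = 1.81e-05

[H⁺] = 10^(−pH) = 10^(−2.544) = 2.858e-03 M. For HA ⇌ H⁺ + A⁻, Ka = x²/(C − x) = (2.858e-03)²/(0.453 − 2.858e-03) = 1.81e-05.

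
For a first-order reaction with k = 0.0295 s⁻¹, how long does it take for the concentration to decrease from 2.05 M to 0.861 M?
29.41 s

From ln[A] = ln[A]₀ - k·t: t = ln([A]₀/[A])/k = ln(2.05/0.861)/0.0295 = ln(2.3810)/0.0295 = 0.8675/0.0295 = 29.41 s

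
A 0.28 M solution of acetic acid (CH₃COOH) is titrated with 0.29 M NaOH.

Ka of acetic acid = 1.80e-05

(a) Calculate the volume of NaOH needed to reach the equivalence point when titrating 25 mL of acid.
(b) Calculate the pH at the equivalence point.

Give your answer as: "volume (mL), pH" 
V = 24.1 mL, pH = 8.95

(a) At equivalence: moles acid = moles base.
moles acid = 0.28 × 0.025 = 0.007 mol; V_NaOH = 0.007/0.29 = 0.02414 L = 24.1 mL.
(b) At equivalence, all acid → conjugate base A⁻ at [A⁻] = 0.007/0.04914 = 0.1425 M.
Kb = Kw/Ka = 1.0e-14/1.80e-05 = 5.556e-10; [OH⁻] = √(Kb·[A⁻]) = 8.896e-06; pOH = 5.05; pH = 14 − pOH = 8.95.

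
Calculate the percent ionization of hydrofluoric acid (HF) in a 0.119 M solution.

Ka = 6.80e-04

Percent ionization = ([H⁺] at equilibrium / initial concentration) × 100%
Percent ionization = 7.28%

Let x = [H⁺]. Ka = x²/(C - x) ⇒ x² + (6.80e-04)x - (6.80e-04)(0.119) = 0. x = 8.6620e-03. Percent = (8.6620e-03/0.119) × 100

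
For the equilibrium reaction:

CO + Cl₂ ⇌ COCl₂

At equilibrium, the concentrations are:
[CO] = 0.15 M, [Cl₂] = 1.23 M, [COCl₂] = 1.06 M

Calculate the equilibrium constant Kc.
K_c = 5.7453

Kc = ([COCl₂]) / ([CO] × [Cl₂])
   = ((1.06)) / ((0.15)·(1.23))
   = 1.06 / 0.1845 = 5.7453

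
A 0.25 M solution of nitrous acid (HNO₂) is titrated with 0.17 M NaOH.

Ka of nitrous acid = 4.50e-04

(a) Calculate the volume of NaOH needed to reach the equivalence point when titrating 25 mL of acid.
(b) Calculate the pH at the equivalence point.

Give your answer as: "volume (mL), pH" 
V = 36.8 mL, pH = 8.18

(a) At equivalence: moles acid = moles base.
moles acid = 0.25 × 0.025 = 0.00625 mol; V_NaOH = 0.00625/0.17 = 0.03676 L = 36.8 mL.
(b) At equivalence, all acid → conjugate base A⁻ at [A⁻] = 0.00625/0.06176 = 0.1012 M.
Kb = Kw/Ka = 1.0e-14/4.50e-04 = 2.222e-11; [OH⁻] = √(Kb·[A⁻]) = 1.500e-06; pOH = 5.82; pH = 14 − pOH = 8.18.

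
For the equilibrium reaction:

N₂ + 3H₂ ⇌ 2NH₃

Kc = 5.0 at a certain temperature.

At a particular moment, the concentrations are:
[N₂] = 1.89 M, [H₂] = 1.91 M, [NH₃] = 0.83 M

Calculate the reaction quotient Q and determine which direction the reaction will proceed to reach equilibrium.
Q = 0.052, Q < K, reaction proceeds forward (toward products)

Q = ([NH₃]^2) / ([N₂] × [H₂]^3)
  = ((0.83)^2) / ((1.89)·(1.91)^3) = 0.6889/13.169 = 0.05231
Since Q = 0.05231 < Kc = 5.0, the reaction proceeds forward (toward products) to reach equilibrium.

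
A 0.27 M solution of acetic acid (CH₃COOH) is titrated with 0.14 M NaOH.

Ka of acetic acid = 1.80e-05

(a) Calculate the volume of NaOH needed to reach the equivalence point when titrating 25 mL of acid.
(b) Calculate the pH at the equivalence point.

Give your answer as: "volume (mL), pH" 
V = 48.2 mL, pH = 8.85

(a) At equivalence: moles acid = moles base.
moles acid = 0.27 × 0.025 = 0.00675 mol; V_NaOH = 0.00675/0.14 = 0.04821 L = 48.2 mL.
(b) At equivalence, all acid → conjugate base A⁻ at [A⁻] = 0.00675/0.07321 = 0.0922 M.
Kb = Kw/Ka = 1.0e-14/1.80e-05 = 5.556e-10; [OH⁻] = √(Kb·[A⁻]) = 7.157e-06; pOH = 5.15; pH = 14 − pOH = 8.85.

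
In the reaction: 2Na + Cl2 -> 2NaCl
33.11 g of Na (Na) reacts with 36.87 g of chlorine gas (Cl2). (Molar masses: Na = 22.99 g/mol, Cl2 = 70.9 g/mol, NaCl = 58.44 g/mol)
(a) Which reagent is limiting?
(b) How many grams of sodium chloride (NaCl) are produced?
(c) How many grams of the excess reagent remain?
(a) Cl2, (b) 60.78 g, (c) 9.199 g

Moles of Na = 33.11 g ÷ 22.99 g/mol = 1.44019 mol
Moles of Cl2 = 36.87 g ÷ 70.9 g/mol = 0.520028 mol
Moles ÷ coefficient: Na: 1.44019/2 = 0.7201, Cl2: 0.520028/1 = 0.52
(a) Cl2 has the smaller value, so Cl2 is the limiting reagent.
(b) Moles of NaCl = 0.520028 mol Cl2 × (2/1) = 1.04006 mol; mass = 1.04006 mol × 58.44 g/mol = 60.78 g
(c) Na consumed = 0.520028 × (2/1) = 1.04006 mol; remaining = 1.44019 − 1.04006 = 0.400135 mol; mass = 0.400135 mol × 22.99 g/mol = 9.199 g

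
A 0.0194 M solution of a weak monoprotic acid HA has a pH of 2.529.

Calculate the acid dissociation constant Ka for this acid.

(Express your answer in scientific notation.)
K_a = 5.32e-04

[H⁺] = 10^(−pH) = 10^(−2.529) = 2.958e-03 M. For HA ⇌ H⁺ + A⁻, Ka = x²/(C − x) = (2.958e-03)²/(0.0194 − 2.958e-03) = 5.32e-04.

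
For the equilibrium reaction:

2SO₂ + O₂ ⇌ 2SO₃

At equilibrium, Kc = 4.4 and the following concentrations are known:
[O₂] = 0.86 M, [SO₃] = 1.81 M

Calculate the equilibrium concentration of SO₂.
[SO₂] = 0.9305 M

Kc = ([SO₃]^2) / ([SO₂]^2 × [O₂]) = 4.4
[SO₂]^2 = (product terms)/(Kc · other reactant terms) = 3.2761 / (4.4 · 0.86) = 0.86578
[SO₂] = (0.86578)^(1/2) = 0.9305 M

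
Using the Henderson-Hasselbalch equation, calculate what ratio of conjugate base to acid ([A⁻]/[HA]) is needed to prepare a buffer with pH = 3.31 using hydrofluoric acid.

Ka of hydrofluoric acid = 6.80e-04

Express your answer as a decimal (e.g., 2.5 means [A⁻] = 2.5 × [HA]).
[A⁻]/[HA] = 1.388

pKa = −log(6.80e-04) = 3.1675. pH = pKa + log([A⁻]/[HA]). 3.31 = 3.1675 + log(ratio). log(ratio) = 3.31 − 3.1675 = 0.1425. ratio = 10^(0.1425) = 1.388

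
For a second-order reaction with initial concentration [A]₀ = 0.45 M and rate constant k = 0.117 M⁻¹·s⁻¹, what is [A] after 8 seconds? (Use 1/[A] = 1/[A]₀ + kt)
0.3166 M

1/[A] = 1/[A]₀ + k·t = 1/0.45 + (0.117)·(8) = 2.2222 + 0.9360 = 3.1582
[A] = 1/3.1582 = 0.3166 M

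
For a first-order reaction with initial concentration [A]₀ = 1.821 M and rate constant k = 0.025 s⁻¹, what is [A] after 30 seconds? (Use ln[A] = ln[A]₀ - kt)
0.8602 M

ln[A] = ln[A]₀ - k·t = ln(1.821) - (0.025)·(30) = 0.5994 - 0.7500 = -0.1506
[A] = e^(-0.1506) = 0.8602 M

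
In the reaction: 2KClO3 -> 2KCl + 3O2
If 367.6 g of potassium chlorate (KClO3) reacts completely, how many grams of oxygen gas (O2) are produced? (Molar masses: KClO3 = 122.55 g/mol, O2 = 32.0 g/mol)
Moles of KClO3 = 367.6 g ÷ 122.55 g/mol = 2.99959 mol
Mole ratio: 3 mol O2 / 2 mol KClO3
Moles of O2 = 2.99959 × (3/2) = 4.49939 mol
Mass of O2 = 4.49939 mol × 32.0 g/mol = 144 g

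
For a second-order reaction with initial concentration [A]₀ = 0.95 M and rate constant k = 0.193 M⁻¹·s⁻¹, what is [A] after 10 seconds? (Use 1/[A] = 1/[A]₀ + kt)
0.3353 M

1/[A] = 1/[A]₀ + k·t = 1/0.95 + (0.193)·(10) = 1.0526 + 1.9300 = 2.9826
[A] = 1/2.9826 = 0.3353 M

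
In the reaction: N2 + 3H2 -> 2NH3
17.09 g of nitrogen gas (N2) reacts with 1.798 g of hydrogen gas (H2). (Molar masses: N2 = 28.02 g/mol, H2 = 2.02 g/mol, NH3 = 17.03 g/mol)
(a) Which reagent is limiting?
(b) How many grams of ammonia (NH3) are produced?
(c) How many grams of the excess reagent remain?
(a) H2, (b) 10.11 g, (c) 8.776 g

Moles of N2 = 17.09 g ÷ 28.02 g/mol = 0.609921 mol
Moles of H2 = 1.798 g ÷ 2.02 g/mol = 0.890099 mol
Moles ÷ coefficient: N2: 0.609921/1 = 0.6099, H2: 0.890099/3 = 0.2967
(a) H2 has the smaller value, so H2 is the limiting reagent.
(b) Moles of NH3 = 0.890099 mol H2 × (2/3) = 0.593399 mol; mass = 0.593399 mol × 17.03 g/mol = 10.11 g
(c) N2 consumed = 0.890099 × (1/3) = 0.2967 mol; remaining = 0.609921 − 0.2967 = 0.313222 mol; mass = 0.313222 mol × 28.02 g/mol = 8.776 g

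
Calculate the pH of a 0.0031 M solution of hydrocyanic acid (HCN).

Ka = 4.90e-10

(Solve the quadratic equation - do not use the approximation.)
pH = 5.91

x² + Ka×x - Ka×C = 0. Using quadratic formula: [H⁺] = 1.2322e-06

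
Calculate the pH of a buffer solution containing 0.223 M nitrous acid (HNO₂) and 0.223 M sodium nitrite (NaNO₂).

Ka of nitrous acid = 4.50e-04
pH = 3.35

pKa = -log(4.50e-04) = 3.35. pH = pKa + log([A⁻]/[HA]) = 3.35 + log(0.223/0.223)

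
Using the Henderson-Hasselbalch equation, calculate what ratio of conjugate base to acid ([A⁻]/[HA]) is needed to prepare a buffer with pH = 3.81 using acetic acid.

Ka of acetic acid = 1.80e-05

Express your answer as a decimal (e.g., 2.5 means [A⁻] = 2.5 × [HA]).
[A⁻]/[HA] = 0.116

pKa = −log(1.80e-05) = 4.7447. pH = pKa + log([A⁻]/[HA]). 3.81 = 4.7447 + log(ratio). log(ratio) = 3.81 − 4.7447 = -0.9347. ratio = 10^(-0.9347) = 0.116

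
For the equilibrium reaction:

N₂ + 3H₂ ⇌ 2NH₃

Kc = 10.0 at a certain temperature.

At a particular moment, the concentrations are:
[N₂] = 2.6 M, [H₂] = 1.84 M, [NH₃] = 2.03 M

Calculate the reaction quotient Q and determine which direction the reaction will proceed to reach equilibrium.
Q = 0.254, Q < K, reaction proceeds forward (toward products)

Q = ([NH₃]^2) / ([N₂] × [H₂]^3)
  = ((2.03)^2) / ((2.6)·(1.84)^3) = 4.1209/16.197 = 0.2544
Since Q = 0.2544 < Kc = 10.0, the reaction proceeds forward (toward products) to reach equilibrium.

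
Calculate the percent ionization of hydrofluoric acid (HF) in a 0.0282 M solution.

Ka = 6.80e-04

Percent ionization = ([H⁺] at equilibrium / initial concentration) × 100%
Percent ionization = 14.4%

Let x = [H⁺]. Ka = x²/(C - x) ⇒ x² + (6.80e-04)x - (6.80e-04)(0.0282) = 0. x = 4.0522e-03. Percent = (4.0522e-03/0.0282) × 100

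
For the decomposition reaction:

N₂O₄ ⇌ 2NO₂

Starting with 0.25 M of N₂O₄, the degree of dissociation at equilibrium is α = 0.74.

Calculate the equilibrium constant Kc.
K_c = 2.1062

x = α·[A]₀ = 0.74 × 0.25 = 0.185 M dissociated.
At eq: [N₂O₄] = 0.25 − 0.185 = 0.065 M; [NO₂] = 2x = 0.37 M.
Kc = [NO₂]²/[N₂O₄] = (0.37)²/0.065 = 2.106.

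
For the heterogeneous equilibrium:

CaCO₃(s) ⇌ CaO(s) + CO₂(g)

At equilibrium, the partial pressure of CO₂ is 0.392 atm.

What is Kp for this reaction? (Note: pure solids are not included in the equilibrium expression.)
K_p = 0.392

Solids (CaCO₃, CaO) have activity 1 and are excluded.
Kp = P(CO₂) = 0.392.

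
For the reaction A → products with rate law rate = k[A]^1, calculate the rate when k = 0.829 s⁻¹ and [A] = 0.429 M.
0.3556 M/s

rate = k·[A]^1 = 0.829·(0.429)^1 = 0.829·0.429 = 0.3556 M/s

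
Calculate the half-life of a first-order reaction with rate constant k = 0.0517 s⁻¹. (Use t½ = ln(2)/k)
13.41 s

t½ = ln(2)/k = 0.6931/0.0517 = 13.41 s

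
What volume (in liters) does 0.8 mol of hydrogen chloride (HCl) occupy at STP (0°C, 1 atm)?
At STP, 1 mol of gas occupies 22.4 L
Volume = 0.8 mol × 22.4 L/mol = 17.92 L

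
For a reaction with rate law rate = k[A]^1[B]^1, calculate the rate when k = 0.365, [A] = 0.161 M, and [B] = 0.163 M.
0.009579 M/s

rate = k·[A]^1·[B]^1 = 0.365·(0.161)^1·(0.163)^1 = 0.365·0.161·0.163 = 0.009579 M/s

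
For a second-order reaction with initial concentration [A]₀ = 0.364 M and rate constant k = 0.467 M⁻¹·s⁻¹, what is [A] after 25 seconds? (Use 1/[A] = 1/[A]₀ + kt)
0.0693 M

1/[A] = 1/[A]₀ + k·t = 1/0.364 + (0.467)·(25) = 2.7473 + 11.6750 = 14.4223
[A] = 1/14.4223 = 0.0693 M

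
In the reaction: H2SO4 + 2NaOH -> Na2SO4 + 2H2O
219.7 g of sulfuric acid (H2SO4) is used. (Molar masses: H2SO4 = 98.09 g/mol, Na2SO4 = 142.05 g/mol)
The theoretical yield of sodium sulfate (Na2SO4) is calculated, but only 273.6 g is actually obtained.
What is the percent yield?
Moles of H2SO4 = 219.7 g ÷ 98.09 g/mol = 2.23978 mol
Mole ratio: 1 mol Na2SO4 / 1 mol H2SO4
Moles of Na2SO4 = 2.23978 × (1/1) = 2.23978 mol
Theoretical yield = 2.23978 mol × 142.05 g/mol = 318.16 g
Actual yield = 273.6 g
Percent yield = (273.6 / 318.16) × 100% = 86.0%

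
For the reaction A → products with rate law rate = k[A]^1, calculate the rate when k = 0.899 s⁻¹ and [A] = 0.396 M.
0.356 M/s

rate = k·[A]^1 = 0.899·(0.396)^1 = 0.899·0.396 = 0.356 M/s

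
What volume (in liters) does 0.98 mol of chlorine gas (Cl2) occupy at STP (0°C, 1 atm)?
At STP, 1 mol of gas occupies 22.4 L
Volume = 0.98 mol × 22.4 L/mol = 21.95 L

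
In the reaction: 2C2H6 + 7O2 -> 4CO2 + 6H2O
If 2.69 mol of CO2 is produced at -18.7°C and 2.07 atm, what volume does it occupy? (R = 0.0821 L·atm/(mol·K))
T = -18.7°C + 273.15 = 254.45 K
V = nRT/P = (2.69 × 0.0821 × 254.45) / 2.07
V = 27.15 L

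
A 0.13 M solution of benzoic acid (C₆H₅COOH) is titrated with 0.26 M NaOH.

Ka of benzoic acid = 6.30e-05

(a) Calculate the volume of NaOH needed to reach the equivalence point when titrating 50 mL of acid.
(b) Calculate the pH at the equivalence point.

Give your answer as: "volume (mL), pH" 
V = 25.0 mL, pH = 8.57

(a) At equivalence: moles acid = moles base.
moles acid = 0.13 × 0.05 = 0.0065 mol; V_NaOH = 0.0065/0.26 = 0.025 L = 25.0 mL.
(b) At equivalence, all acid → conjugate base A⁻ at [A⁻] = 0.0065/0.075 = 0.08667 M.
Kb = Kw/Ka = 1.0e-14/6.30e-05 = 1.587e-10; [OH⁻] = √(Kb·[A⁻]) = 3.709e-06; pOH = 5.43; pH = 14 − pOH = 8.57.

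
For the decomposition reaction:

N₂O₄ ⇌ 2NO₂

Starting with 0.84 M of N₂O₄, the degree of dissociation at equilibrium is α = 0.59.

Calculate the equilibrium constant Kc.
K_c = 2.8527

x = α·[A]₀ = 0.59 × 0.84 = 0.4956 M dissociated.
At eq: [N₂O₄] = 0.84 − 0.4956 = 0.3444 M; [NO₂] = 2x = 0.9912 M.
Kc = [NO₂]²/[N₂O₄] = (0.9912)²/0.3444 = 2.853.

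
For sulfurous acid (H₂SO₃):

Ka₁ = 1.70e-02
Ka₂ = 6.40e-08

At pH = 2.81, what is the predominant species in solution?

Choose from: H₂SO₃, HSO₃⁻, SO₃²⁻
HSO₃⁻

pKa1 = 1.77, pKa2 = 7.19. Each pKa is the crossover between adjacent species; pH = 2.81 lies in the region where HSO₃⁻ predominates.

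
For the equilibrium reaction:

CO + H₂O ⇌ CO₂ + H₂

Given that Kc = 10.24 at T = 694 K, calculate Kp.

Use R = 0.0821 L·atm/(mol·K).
K_p = 10.2400

Δn = (moles gaseous products) − (moles gaseous reactants) = 0
T = 694 K; RT = 0.0821 × 694 = 56.9774
Kp = Kc·(RT)^Δn = 10.24 × (56.9774)^0 = 10.24 × 1 = 10.2400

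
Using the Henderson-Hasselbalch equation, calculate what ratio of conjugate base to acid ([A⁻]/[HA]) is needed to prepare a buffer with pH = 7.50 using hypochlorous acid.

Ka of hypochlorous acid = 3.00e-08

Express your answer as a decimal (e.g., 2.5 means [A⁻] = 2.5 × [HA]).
[A⁻]/[HA] = 0.949

pKa = −log(3.00e-08) = 7.5229. pH = pKa + log([A⁻]/[HA]). 7.50 = 7.5229 + log(ratio). log(ratio) = 7.50 − 7.5229 = -0.0229. ratio = 10^(-0.0229) = 0.949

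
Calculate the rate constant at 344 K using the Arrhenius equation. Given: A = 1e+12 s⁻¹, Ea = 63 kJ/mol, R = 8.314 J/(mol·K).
2.71e+02 s⁻¹

k = A·exp(-Ea/(R·T)) = 1e+12·exp(-63000/(8.314·344)) = 1e+12·exp(-22.0278) = 1e+12·2.7129e-10 = 2.71e+02 s⁻¹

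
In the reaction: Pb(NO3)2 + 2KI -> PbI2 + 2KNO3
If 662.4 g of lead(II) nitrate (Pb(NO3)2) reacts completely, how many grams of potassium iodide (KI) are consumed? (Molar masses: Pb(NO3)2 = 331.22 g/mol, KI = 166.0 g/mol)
Moles of Pb(NO3)2 = 662.4 g ÷ 331.22 g/mol = 1.99988 mol
Mole ratio: 2 mol KI / 1 mol Pb(NO3)2
Moles of KI = 1.99988 × (2/1) = 3.99976 mol
Mass of KI = 3.99976 mol × 166.0 g/mol = 664 g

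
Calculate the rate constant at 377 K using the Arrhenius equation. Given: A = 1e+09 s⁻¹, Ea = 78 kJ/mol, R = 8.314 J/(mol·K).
1.56e-02 s⁻¹

k = A·exp(-Ea/(R·T)) = 1e+09·exp(-78000/(8.314·377)) = 1e+09·exp(-24.8853) = 1e+09·1.5576e-11 = 1.56e-02 s⁻¹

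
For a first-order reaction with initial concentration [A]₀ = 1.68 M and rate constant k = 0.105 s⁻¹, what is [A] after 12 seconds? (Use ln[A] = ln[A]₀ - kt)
0.4765 M

ln[A] = ln[A]₀ - k·t = ln(1.68) - (0.105)·(12) = 0.5188 - 1.2600 = -0.7412
[A] = e^(-0.7412) = 0.4765 M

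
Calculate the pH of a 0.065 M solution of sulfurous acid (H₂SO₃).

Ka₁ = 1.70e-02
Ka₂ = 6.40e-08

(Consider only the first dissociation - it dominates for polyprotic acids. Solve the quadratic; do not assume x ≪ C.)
pH = 1.59

x² + Ka₁·x − Ka₁·C = 0 with Ka₁ = 1.70e-02, C = 0.065.
x = (−Ka₁ + √(Ka₁² + 4·Ka₁·C))/2 = 2.5811e-02 M, so pH = 1.59.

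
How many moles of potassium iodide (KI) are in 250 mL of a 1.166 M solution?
Moles = Molarity × Volume (L)
Moles = 1.166 M × 0.25 L = 0.2915 mol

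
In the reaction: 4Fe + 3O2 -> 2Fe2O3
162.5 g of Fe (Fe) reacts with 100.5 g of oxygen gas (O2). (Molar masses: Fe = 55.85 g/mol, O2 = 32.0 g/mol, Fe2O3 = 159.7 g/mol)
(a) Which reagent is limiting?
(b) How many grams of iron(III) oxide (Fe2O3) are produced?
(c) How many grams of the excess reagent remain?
(a) Fe, (b) 232.3 g, (c) 30.67 g

Moles of Fe = 162.5 g ÷ 55.85 g/mol = 2.90958 mol
Moles of O2 = 100.5 g ÷ 32.0 g/mol = 3.14062 mol
Moles ÷ coefficient: Fe: 2.90958/4 = 0.7274, O2: 3.14062/3 = 1.047
(a) Fe has the smaller value, so Fe is the limiting reagent.
(b) Moles of Fe2O3 = 2.90958 mol Fe × (2/4) = 1.45479 mol; mass = 1.45479 mol × 159.7 g/mol = 232.3 g
(c) O2 consumed = 2.90958 × (3/4) = 2.18218 mol; remaining = 3.14062 − 2.18218 = 0.958441 mol; mass = 0.958441 mol × 32.0 g/mol = 30.67 g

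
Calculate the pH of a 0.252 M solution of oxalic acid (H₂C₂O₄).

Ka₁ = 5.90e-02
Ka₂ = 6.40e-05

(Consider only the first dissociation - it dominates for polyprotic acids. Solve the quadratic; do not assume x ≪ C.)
pH = 1.02

x² + Ka₁·x − Ka₁·C = 0 with Ka₁ = 5.90e-02, C = 0.252.
x = (−Ka₁ + √(Ka₁² + 4·Ka₁·C))/2 = 9.5952e-02 M, so pH = 1.02.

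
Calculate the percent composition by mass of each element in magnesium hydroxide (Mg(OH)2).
Mg: 41.68%, O: 54.86%, H: 3.46%

Molar mass of Mg(OH)2 = 58.33 g/mol
% Mg = (1 × 24.31) / 58.33 × 100% = 24.31 / 58.33 × 100% = 41.68%
% O = (2 × 16.0) / 58.33 × 100% = 32 / 58.33 × 100% = 54.86%
% H = (2 × 1.008) / 58.33 × 100% = 2.016 / 58.33 × 100% = 3.46%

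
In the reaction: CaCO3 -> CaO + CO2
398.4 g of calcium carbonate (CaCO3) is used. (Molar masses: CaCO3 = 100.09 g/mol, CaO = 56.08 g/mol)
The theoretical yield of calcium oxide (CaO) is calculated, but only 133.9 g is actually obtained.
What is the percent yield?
Moles of CaCO3 = 398.4 g ÷ 100.09 g/mol = 3.98042 mol
Mole ratio: 1 mol CaO / 1 mol CaCO3
Moles of CaO = 3.98042 × (1/1) = 3.98042 mol
Theoretical yield = 3.98042 mol × 56.08 g/mol = 223.22 g
Actual yield = 133.9 g
Percent yield = (133.9 / 223.22) × 100% = 60.0%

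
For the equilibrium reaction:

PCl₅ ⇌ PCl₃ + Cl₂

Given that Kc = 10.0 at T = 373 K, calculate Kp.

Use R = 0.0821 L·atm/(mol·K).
K_p = 306.2330

Δn = (moles gaseous products) − (moles gaseous reactants) = 1
T = 373 K; RT = 0.0821 × 373 = 30.6233
Kp = Kc·(RT)^Δn = 10.0 × (30.6233)^1 = 10.0 × 30.6233 = 306.2330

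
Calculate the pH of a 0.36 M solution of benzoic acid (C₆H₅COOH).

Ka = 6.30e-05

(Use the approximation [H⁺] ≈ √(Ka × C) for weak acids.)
pH = 2.32

[H⁺] = √(Ka × C) = √(6.30e-05 × 0.36) = 4.7624e-03. pH = -log(4.7624e-03)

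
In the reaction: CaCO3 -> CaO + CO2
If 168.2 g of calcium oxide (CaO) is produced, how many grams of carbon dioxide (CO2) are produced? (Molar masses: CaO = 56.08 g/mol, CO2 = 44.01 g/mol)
Moles of CaO = 168.2 g ÷ 56.08 g/mol = 2.99929 mol
Mole ratio: 1 mol CO2 / 1 mol CaO
Moles of CO2 = 2.99929 × (1/1) = 2.99929 mol
Mass of CO2 = 2.99929 mol × 44.01 g/mol = 132 g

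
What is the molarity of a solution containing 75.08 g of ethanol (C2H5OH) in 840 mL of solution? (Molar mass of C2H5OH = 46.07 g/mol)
Moles of C2H5OH = 75.08 g ÷ 46.07 g/mol = 1.62969 mol
Volume = 840 mL = 0.84 L
Molarity = 1.62969 mol ÷ 0.84 L = 1.94 M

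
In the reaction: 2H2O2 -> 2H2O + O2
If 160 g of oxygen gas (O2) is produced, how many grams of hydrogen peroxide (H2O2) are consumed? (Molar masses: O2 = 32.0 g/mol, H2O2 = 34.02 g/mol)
Moles of O2 = 160 g ÷ 32.0 g/mol = 5 mol
Mole ratio: 2 mol H2O2 / 1 mol O2
Moles of H2O2 = 5 × (2/1) = 10 mol
Mass of H2O2 = 10 mol × 34.02 g/mol = 340.2 g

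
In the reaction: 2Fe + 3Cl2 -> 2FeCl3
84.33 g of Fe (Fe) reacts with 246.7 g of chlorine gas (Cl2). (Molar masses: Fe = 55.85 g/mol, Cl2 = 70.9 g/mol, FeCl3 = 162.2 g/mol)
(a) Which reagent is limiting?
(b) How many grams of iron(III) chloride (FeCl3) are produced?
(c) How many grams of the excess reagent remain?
(a) Fe, (b) 244.9 g, (c) 86.12 g

Moles of Fe = 84.33 g ÷ 55.85 g/mol = 1.50994 mol
Moles of Cl2 = 246.7 g ÷ 70.9 g/mol = 3.47955 mol
Moles ÷ coefficient: Fe: 1.50994/2 = 0.755, Cl2: 3.47955/3 = 1.16
(a) Fe has the smaller value, so Fe is the limiting reagent.
(b) Moles of FeCl3 = 1.50994 mol Fe × (2/2) = 1.50994 mol; mass = 1.50994 mol × 162.2 g/mol = 244.9 g
(c) Cl2 consumed = 1.50994 × (3/2) = 2.26491 mol; remaining = 3.47955 − 2.26491 = 1.21464 mol; mass = 1.21464 mol × 70.9 g/mol = 86.12 g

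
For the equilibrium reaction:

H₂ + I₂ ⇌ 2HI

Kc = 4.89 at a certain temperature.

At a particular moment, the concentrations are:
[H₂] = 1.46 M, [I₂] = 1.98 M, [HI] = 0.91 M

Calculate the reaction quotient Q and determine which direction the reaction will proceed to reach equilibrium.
Q = 0.286, Q < K, reaction proceeds forward (toward products)

Q = ([HI]^2) / ([H₂] × [I₂])
  = ((0.91)^2) / ((1.46)·(1.98)) = 0.8281/2.8908 = 0.2865
Since Q = 0.2865 < Kc = 4.89, the reaction proceeds forward (toward products) to reach equilibrium.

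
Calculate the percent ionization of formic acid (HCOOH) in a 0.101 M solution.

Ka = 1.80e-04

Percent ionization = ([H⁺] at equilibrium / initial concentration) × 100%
Percent ionization = 4.13%

Let x = [H⁺]. Ka = x²/(C - x) ⇒ x² + (1.80e-04)x - (1.80e-04)(0.101) = 0. x = 4.1748e-03. Percent = (4.1748e-03/0.101) × 100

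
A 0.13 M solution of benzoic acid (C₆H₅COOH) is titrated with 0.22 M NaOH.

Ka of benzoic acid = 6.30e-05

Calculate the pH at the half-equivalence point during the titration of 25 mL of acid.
pH = pKa = 4.20

At the half-equivalence point, [HA] = [A⁻], so by Henderson–Hasselbalch pH = pKa + log(1) = pKa.
pKa = −log(6.30e-05) = 4.20.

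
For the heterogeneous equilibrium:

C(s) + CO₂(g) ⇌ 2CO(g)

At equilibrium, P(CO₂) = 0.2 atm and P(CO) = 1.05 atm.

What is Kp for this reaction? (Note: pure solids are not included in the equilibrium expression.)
K_p = 5.513

Solid C is excluded.
Kp = P(CO)²/P(CO₂) = (1.05)²/0.2 = 1.103/0.2 = 5.513.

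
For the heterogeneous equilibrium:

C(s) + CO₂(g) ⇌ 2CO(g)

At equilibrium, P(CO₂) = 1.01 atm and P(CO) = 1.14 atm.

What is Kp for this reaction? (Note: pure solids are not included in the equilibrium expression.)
K_p = 1.287

Solid C is excluded.
Kp = P(CO)²/P(CO₂) = (1.14)²/1.01 = 1.3/1.01 = 1.287.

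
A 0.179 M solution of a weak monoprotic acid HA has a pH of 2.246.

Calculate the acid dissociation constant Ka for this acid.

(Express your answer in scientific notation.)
K_a = 1.86e-04

[H⁺] = 10^(−pH) = 10^(−2.246) = 5.675e-03 M. For HA ⇌ H⁺ + A⁻, Ka = x²/(C − x) = (5.675e-03)²/(0.179 − 5.675e-03) = 1.86e-04.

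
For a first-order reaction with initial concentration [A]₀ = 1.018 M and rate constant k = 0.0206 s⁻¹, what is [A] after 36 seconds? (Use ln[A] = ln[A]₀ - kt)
0.4849 M

ln[A] = ln[A]₀ - k·t = ln(1.018) - (0.0206)·(36) = 0.0178 - 0.7416 = -0.7238
[A] = e^(-0.7238) = 0.4849 M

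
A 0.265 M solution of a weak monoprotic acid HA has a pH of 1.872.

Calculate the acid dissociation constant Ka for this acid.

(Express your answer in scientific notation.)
K_a = 7.17e-04

[H⁺] = 10^(−pH) = 10^(−1.872) = 1.343e-02 M. For HA ⇌ H⁺ + A⁻, Ka = x²/(C − x) = (1.343e-02)²/(0.265 − 1.343e-02) = 7.17e-04.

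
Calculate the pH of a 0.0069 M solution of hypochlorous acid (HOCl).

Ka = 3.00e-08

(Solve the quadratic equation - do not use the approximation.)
pH = 4.84

x² + Ka×x - Ka×C = 0. Using quadratic formula: [H⁺] = 1.4373e-05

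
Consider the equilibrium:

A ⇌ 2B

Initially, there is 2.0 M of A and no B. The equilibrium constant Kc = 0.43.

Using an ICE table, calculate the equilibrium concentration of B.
[B] = 0.826 M

ICE: [A] = 2.0 − x, [B] = 2x.
Kc = (2x)²/(2.0 − x) = 0.43 ⇒ 4x² + 0.43x − 0.86 = 0.
x = (−0.43 + √(0.43² + 4·4·0.86))/(2·4) = (−0.43 + √13.945)/8 = 0.41304.
[B] = 2x = 0.826 M.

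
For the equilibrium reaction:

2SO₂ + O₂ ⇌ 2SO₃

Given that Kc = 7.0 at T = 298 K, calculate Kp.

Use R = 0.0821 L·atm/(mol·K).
K_p = 0.2861

Δn = (moles gaseous products) − (moles gaseous reactants) = -1
T = 298 K; RT = 0.0821 × 298 = 24.4658
Kp = Kc·(RT)^Δn = 7.0 × (24.4658)^-1 = 7.0 × 0.0408734 = 0.2861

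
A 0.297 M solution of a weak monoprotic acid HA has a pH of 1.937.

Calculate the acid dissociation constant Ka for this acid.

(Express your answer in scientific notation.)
K_a = 4.68e-04

[H⁺] = 10^(−pH) = 10^(−1.937) = 1.156e-02 M. For HA ⇌ H⁺ + A⁻, Ka = x²/(C − x) = (1.156e-02)²/(0.297 − 1.156e-02) = 4.68e-04.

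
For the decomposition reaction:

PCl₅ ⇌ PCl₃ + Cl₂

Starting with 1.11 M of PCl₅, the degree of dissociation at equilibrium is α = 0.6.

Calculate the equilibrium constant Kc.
K_c = 0.9990

x = α·[A]₀ = 0.6 × 1.11 = 0.666 M dissociated.
At eq: [PCl₅] = 1.11 − 0.666 = 0.444 M; [PCl₃] = [Cl₂] = x = 0.666 M.
Kc = [PCl₃][Cl₂]/[PCl₅] = (0.666)²/0.444 = 0.999.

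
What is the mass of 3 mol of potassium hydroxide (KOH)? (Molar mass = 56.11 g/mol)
Mass = 3 mol × 56.11 g/mol = 168.3 g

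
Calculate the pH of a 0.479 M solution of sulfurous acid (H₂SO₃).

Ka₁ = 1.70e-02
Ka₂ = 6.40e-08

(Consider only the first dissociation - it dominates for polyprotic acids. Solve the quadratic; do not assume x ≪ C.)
pH = 1.09

x² + Ka₁·x − Ka₁·C = 0 with Ka₁ = 1.70e-02, C = 0.479.
x = (−Ka₁ + √(Ka₁² + 4·Ka₁·C))/2 = 8.2138e-02 M, so pH = 1.09.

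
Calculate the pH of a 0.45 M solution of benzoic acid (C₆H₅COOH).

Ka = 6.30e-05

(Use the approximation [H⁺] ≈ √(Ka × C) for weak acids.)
pH = 2.27

[H⁺] = √(Ka × C) = √(6.30e-05 × 0.45) = 5.3245e-03. pH = -log(5.3245e-03)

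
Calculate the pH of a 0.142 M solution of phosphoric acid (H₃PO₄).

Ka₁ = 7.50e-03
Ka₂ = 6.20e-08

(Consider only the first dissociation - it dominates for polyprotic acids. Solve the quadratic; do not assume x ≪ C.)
pH = 1.54

x² + Ka₁·x − Ka₁·C = 0 with Ka₁ = 7.50e-03, C = 0.142.
x = (−Ka₁ + √(Ka₁² + 4·Ka₁·C))/2 = 2.9099e-02 M, so pH = 1.54.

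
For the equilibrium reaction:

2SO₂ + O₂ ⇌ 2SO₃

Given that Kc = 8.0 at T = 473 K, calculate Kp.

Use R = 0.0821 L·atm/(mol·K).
K_p = 0.2060

Δn = (moles gaseous products) − (moles gaseous reactants) = -1
T = 473 K; RT = 0.0821 × 473 = 38.8333
Kp = Kc·(RT)^Δn = 8.0 × (38.8333)^-1 = 8.0 × 0.0257511 = 0.2060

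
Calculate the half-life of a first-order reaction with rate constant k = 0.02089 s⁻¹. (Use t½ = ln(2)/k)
33.18 s

t½ = ln(2)/k = 0.6931/0.02089 = 33.18 s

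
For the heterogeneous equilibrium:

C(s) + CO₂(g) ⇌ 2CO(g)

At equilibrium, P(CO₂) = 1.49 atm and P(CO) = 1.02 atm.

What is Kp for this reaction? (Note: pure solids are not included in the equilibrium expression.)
K_p = 0.698

Solid C is excluded.
Kp = P(CO)²/P(CO₂) = (1.02)²/1.49 = 1.04/1.49 = 0.698.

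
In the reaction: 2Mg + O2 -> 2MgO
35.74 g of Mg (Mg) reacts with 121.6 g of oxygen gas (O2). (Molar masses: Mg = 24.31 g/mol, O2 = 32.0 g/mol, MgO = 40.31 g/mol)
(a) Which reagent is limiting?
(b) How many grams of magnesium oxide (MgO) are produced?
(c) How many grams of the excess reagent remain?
(a) Mg, (b) 59.26 g, (c) 98.08 g

Moles of Mg = 35.74 g ÷ 24.31 g/mol = 1.47018 mol
Moles of O2 = 121.6 g ÷ 32.0 g/mol = 3.8 mol
Moles ÷ coefficient: Mg: 1.47018/2 = 0.7351, O2: 3.8/1 = 3.8
(a) Mg has the smaller value, so Mg is the limiting reagent.
(b) Moles of MgO = 1.47018 mol Mg × (2/2) = 1.47018 mol; mass = 1.47018 mol × 40.31 g/mol = 59.26 g
(c) O2 consumed = 1.47018 × (1/2) = 0.735088 mol; remaining = 3.8 − 0.735088 = 3.06491 mol; mass = 3.06491 mol × 32.0 g/mol = 98.08 g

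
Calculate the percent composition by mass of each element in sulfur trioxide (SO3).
S: 40.05%, O: 59.95%

Molar mass of SO3 = 80.07 g/mol
% S = (1 × 32.07) / 80.07 × 100% = 32.07 / 80.07 × 100% = 40.05%
% O = (3 × 16.0) / 80.07 × 100% = 48 / 80.07 × 100% = 59.95%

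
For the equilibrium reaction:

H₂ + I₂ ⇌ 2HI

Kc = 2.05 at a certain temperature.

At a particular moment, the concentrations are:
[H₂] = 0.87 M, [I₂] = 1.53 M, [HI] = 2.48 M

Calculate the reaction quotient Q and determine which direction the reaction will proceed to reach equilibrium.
Q = 4.621, Q > K, reaction proceeds reverse (toward reactants)

Q = ([HI]^2) / ([H₂] × [I₂])
  = ((2.48)^2) / ((0.87)·(1.53)) = 6.1504/1.3311 = 4.621
Since Q = 4.621 > Kc = 2.05, the reaction proceeds reverse (toward reactants) to reach equilibrium.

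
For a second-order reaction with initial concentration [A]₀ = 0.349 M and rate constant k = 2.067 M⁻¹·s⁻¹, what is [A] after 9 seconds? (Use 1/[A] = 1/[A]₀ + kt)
0.0466 M

1/[A] = 1/[A]₀ + k·t = 1/0.349 + (2.067)·(9) = 2.8653 + 18.6030 = 21.4683
[A] = 1/21.4683 = 0.0466 M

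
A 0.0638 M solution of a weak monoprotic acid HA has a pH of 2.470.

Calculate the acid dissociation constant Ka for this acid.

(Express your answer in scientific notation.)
K_a = 1.90e-04

[H⁺] = 10^(−pH) = 10^(−2.470) = 3.388e-03 M. For HA ⇌ H⁺ + A⁻, Ka = x²/(C − x) = (3.388e-03)²/(0.0638 − 3.388e-03) = 1.90e-04.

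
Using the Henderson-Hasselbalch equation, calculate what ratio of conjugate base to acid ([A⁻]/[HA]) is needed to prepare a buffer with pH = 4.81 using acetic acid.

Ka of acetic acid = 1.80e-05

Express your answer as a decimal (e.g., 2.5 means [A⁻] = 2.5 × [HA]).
[A⁻]/[HA] = 1.162

pKa = −log(1.80e-05) = 4.7447. pH = pKa + log([A⁻]/[HA]). 4.81 = 4.7447 + log(ratio). log(ratio) = 4.81 − 4.7447 = 0.0653. ratio = 10^(0.0653) = 1.162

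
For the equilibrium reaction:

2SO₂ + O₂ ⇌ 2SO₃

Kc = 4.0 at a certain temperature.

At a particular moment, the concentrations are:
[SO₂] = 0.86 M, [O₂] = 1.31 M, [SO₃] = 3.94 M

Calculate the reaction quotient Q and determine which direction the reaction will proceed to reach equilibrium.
Q = 16.022, Q > K, reaction proceeds reverse (toward reactants)

Q = ([SO₃]^2) / ([SO₂]^2 × [O₂])
  = ((3.94)^2) / ((0.86)^2·(1.31)) = 15.524/0.96888 = 16.02
Since Q = 16.02 > Kc = 4.0, the reaction proceeds reverse (toward reactants) to reach equilibrium.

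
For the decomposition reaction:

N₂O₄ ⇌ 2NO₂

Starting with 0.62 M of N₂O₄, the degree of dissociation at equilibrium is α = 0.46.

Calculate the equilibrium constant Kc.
K_c = 0.9718

x = α·[A]₀ = 0.46 × 0.62 = 0.2852 M dissociated.
At eq: [N₂O₄] = 0.62 − 0.2852 = 0.3348 M; [NO₂] = 2x = 0.5704 M.
Kc = [NO₂]²/[N₂O₄] = (0.5704)²/0.3348 = 0.9718.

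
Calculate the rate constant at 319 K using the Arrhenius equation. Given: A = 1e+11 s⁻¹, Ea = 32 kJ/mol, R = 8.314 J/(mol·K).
5.75e+05 s⁻¹

k = A·exp(-Ea/(R·T)) = 1e+11·exp(-32000/(8.314·319)) = 1e+11·exp(-12.0656) = 1e+11·5.7540e-06 = 5.75e+05 s⁻¹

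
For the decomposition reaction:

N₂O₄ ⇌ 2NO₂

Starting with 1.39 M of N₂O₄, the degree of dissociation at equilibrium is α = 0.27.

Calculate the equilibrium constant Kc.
K_c = 0.5552

x = α·[A]₀ = 0.27 × 1.39 = 0.3753 M dissociated.
At eq: [N₂O₄] = 1.39 − 0.3753 = 1.015 M; [NO₂] = 2x = 0.7506 M.
Kc = [NO₂]²/[N₂O₄] = (0.7506)²/1.015 = 0.5552.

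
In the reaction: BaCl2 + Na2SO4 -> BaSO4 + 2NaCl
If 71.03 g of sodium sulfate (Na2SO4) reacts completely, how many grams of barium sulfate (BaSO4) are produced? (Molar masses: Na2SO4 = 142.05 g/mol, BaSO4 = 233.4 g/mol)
Moles of Na2SO4 = 71.03 g ÷ 142.05 g/mol = 0.500035 mol
Mole ratio: 1 mol BaSO4 / 1 mol Na2SO4
Moles of BaSO4 = 0.500035 × (1/1) = 0.500035 mol
Mass of BaSO4 = 0.500035 mol × 233.4 g/mol = 116.7 g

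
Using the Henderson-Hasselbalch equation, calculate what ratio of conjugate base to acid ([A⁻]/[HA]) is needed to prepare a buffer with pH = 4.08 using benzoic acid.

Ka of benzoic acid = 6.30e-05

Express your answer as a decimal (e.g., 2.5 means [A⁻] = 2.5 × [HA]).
[A⁻]/[HA] = 0.757

pKa = −log(6.30e-05) = 4.2007. pH = pKa + log([A⁻]/[HA]). 4.08 = 4.2007 + log(ratio). log(ratio) = 4.08 − 4.2007 = -0.1207. ratio = 10^(-0.1207) = 0.757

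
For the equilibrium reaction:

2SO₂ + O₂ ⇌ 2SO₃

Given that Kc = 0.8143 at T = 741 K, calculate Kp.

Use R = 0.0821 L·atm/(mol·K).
K_p = 0.0134

Δn = (moles gaseous products) − (moles gaseous reactants) = -1
T = 741 K; RT = 0.0821 × 741 = 60.8361
Kp = Kc·(RT)^Δn = 0.8143 × (60.8361)^-1 = 0.8143 × 0.0164376 = 0.0134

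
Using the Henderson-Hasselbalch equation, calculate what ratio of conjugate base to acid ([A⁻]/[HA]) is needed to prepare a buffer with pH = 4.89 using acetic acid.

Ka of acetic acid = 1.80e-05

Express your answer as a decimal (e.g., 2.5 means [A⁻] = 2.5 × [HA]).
[A⁻]/[HA] = 1.397

pKa = −log(1.80e-05) = 4.7447. pH = pKa + log([A⁻]/[HA]). 4.89 = 4.7447 + log(ratio). log(ratio) = 4.89 − 4.7447 = 0.1453. ratio = 10^(0.1453) = 1.397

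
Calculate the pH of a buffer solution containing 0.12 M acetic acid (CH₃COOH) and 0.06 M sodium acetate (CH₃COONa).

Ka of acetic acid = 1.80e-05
pH = 4.44

pKa = -log(1.80e-05) = 4.74. pH = pKa + log([A⁻]/[HA]) = 4.74 + log(0.06/0.12)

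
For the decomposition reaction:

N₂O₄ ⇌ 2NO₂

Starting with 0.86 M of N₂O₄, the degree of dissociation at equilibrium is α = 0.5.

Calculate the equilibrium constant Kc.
K_c = 1.7200

x = α·[A]₀ = 0.5 × 0.86 = 0.43 M dissociated.
At eq: [N₂O₄] = 0.86 − 0.43 = 0.43 M; [NO₂] = 2x = 0.86 M.
Kc = [NO₂]²/[N₂O₄] = (0.86)²/0.43 = 1.72.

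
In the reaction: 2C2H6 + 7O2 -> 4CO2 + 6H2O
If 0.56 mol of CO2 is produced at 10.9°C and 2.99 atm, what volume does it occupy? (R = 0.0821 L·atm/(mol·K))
T = 10.9°C + 273.15 = 284.05 K
V = nRT/P = (0.56 × 0.0821 × 284.05) / 2.99
V = 4.37 L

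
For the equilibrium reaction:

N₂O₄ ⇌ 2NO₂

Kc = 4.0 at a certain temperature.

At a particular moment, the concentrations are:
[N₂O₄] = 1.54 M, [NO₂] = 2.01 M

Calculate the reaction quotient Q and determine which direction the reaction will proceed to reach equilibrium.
Q = 2.623, Q < K, reaction proceeds forward (toward products)

Q = ([NO₂]^2) / ([N₂O₄])
  = ((2.01)^2) / ((1.54)) = 4.0401/1.54 = 2.623
Since Q = 2.623 < Kc = 4.0, the reaction proceeds forward (toward products) to reach equilibrium.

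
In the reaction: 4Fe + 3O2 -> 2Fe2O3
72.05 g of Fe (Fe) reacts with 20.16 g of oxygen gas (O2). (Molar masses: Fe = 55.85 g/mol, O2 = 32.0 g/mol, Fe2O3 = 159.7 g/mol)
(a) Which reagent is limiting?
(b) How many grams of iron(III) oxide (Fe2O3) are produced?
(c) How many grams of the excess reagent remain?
(a) O2, (b) 67.07 g, (c) 25.14 g

Moles of Fe = 72.05 g ÷ 55.85 g/mol = 1.29006 mol
Moles of O2 = 20.16 g ÷ 32.0 g/mol = 0.63 mol
Moles ÷ coefficient: Fe: 1.29006/4 = 0.3225, O2: 0.63/3 = 0.21
(a) O2 has the smaller value, so O2 is the limiting reagent.
(b) Moles of Fe2O3 = 0.63 mol O2 × (2/3) = 0.42 mol; mass = 0.42 mol × 159.7 g/mol = 67.07 g
(c) Fe consumed = 0.63 × (4/3) = 0.84 mol; remaining = 1.29006 − 0.84 = 0.450063 mol; mass = 0.450063 mol × 55.85 g/mol = 25.14 g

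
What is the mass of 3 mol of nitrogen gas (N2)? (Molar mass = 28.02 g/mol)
Mass = 3 mol × 28.02 g/mol = 84.06 g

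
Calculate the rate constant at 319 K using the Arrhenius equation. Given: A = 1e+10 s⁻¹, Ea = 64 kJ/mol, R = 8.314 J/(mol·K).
3.31e-01 s⁻¹

k = A·exp(-Ea/(R·T)) = 1e+10·exp(-64000/(8.314·319)) = 1e+10·exp(-24.1312) = 1e+10·3.3109e-11 = 3.31e-01 s⁻¹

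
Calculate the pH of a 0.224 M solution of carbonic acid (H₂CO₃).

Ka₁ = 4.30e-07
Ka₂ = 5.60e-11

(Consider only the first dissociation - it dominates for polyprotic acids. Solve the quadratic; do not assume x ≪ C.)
pH = 3.51

x² + Ka₁·x − Ka₁·C = 0 with Ka₁ = 4.30e-07, C = 0.224.
x = (−Ka₁ + √(Ka₁² + 4·Ka₁·C))/2 = 3.1014e-04 M, so pH = 3.51.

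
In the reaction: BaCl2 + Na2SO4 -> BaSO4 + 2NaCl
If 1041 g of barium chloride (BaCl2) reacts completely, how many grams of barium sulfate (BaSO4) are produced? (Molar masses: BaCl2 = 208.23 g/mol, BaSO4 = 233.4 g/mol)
Moles of BaCl2 = 1041 g ÷ 208.23 g/mol = 4.99928 mol
Mole ratio: 1 mol BaSO4 / 1 mol BaCl2
Moles of BaSO4 = 4.99928 × (1/1) = 4.99928 mol
Mass of BaSO4 = 4.99928 mol × 233.4 g/mol = 1167 g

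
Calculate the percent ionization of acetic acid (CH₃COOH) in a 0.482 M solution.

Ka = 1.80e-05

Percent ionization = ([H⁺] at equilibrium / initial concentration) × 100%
Percent ionization = 0.609%

Let x = [H⁺]. Ka = x²/(C - x) ⇒ x² + (1.80e-05)x - (1.80e-05)(0.482) = 0. x = 2.9365e-03. Percent = (2.9365e-03/0.482) × 100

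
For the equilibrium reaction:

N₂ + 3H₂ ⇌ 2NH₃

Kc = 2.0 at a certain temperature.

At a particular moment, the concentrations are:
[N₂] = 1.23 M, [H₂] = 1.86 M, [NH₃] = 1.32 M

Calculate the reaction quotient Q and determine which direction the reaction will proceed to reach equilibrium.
Q = 0.220, Q < K, reaction proceeds forward (toward products)

Q = ([NH₃]^2) / ([N₂] × [H₂]^3)
  = ((1.32)^2) / ((1.23)·(1.86)^3) = 1.7424/7.9149 = 0.2201
Since Q = 0.2201 < Kc = 2.0, the reaction proceeds forward (toward products) to reach equilibrium.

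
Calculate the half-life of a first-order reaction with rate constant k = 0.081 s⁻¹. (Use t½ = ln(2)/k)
8.56 s

t½ = ln(2)/k = 0.6931/0.081 = 8.56 s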